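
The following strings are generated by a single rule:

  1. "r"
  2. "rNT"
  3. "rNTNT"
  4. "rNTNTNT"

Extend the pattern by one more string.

Each term is the previous one with NT appended.
Applying this once more to rNTNTNT:

rNTNTNTNT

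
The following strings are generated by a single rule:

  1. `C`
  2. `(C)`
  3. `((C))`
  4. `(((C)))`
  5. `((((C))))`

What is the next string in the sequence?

Every step adds ( to the front and ) to the end of the previous string.
One more step from ((((C)))) gives the answer.

(((((C)))))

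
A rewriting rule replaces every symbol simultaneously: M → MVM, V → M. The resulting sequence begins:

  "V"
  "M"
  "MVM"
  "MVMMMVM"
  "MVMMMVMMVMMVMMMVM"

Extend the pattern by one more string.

MVMMMVMMVMMVMMMVMMVMMMVMMVMMMVMMVMMVMMMVM

Replace each of the 17 characters of MVMMMVMMVMMVMMMVM in place — MVM M MVM MVM MVM M MVM MVM M MVM MVM M MVM MVM MVM M MVM — and concatenate.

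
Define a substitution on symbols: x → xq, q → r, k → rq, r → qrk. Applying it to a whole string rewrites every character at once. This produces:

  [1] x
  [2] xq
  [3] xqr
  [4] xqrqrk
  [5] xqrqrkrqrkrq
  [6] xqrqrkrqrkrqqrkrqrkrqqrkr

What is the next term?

xqrqrkrqrkrqqrkrqrkrqqrkrrqrkrqqrkrqrkrqqrkrrqrkrqqrk

Replace each of the 25 characters of xqrqrkrqrkrqqrkrqrkrqqrkr in place — xq r qrk r qrk rq qrk r qrk rq qrk r r qrk rq qrk r qrk rq qrk r r qrk rq qrk — and concatenate.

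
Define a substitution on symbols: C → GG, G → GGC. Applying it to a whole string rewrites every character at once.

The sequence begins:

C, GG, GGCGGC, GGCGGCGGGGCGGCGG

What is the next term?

Replace each of the 16 characters of GGCGGCGGGGCGGCGG in place — GGC GGC GG GGC GGC GG GGC GGC GGC GGC GG GGC GGC GG GGC GGC — and concatenate.

GGCGGCGGGGCGGCGGGGCGGCGGCGGCGGGGCGGCGGGGCGGC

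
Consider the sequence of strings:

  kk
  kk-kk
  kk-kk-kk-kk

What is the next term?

Each string is two copies of the previous one joined by '-'.
One more doubling of kk-kk-kk-kk gives the answer.

kk-kk-kk-kk-kk-kk-kk-kk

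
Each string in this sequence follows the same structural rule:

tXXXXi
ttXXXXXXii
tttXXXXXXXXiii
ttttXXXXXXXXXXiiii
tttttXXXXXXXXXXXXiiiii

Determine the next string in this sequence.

ttttttXXXXXXXXXXXXXXiiiiii

Each string has the form t^{n-1} X^{2n} i^{n-1}, where the shown terms are n = 2, 3, 4, 5, 6.
At n = 7 the blocks have lengths 6, 14, 6.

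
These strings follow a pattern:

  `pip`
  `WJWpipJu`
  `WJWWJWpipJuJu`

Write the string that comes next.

s(k+1) = WJW·s(k)·Ju, so each term gains WJW as a prefix and Ju as a suffix.
So the next term is WJW·WJWWJWpipJuJu·Ju.

WJWWJWWJWpipJuJuJu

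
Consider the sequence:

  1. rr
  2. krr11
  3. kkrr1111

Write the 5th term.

Every step adds k to the front and 11 to the end of the previous string.
From kkrr1111, 2 further steps: kkrr1111 → kkkrr111111 → (answer).

kkkkrr11111111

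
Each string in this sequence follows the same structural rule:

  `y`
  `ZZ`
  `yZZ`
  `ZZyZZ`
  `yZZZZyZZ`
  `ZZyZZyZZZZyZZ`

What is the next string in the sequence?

yZZZZyZZZZyZZyZZZZyZZ

Each term (from the third on) is the two preceding terms concatenated in order: term 3 = y·ZZ = yZZ.
So term 7 is yZZZZyZZ·ZZyZZyZZZZyZZ.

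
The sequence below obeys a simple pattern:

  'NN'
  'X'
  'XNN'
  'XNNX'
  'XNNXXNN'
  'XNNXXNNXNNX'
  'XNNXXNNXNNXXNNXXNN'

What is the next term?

Each term (from the third on) is the previous term followed by the one before it: term 3 = X·NN = XNN.
Continuing: XNNXXNNXNNXXNNXXNN · XNNXXNNXNNX gives term 8.

XNNXXNNXNNXXNNXXNNXNNXXNNXNNX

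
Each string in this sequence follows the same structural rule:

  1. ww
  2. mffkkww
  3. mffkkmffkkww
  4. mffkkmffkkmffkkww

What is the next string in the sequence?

Every step adds mffkk at the front: s(k+1) = mffkk·s(k).
Applying this once more to mffkkmffkkmffkkww:

mffkkmffkkmffkkmffkkww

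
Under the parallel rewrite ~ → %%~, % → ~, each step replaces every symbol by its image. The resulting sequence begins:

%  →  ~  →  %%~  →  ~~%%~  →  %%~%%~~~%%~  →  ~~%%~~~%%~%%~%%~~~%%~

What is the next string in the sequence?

Replace each of the 21 characters of ~~%%~~~%%~%%~%%~~~%%~ in place — %%~ %%~ ~ ~ %%~ %%~ %%~ ~ ~ %%~ ~ ~ %%~ ~ ~ %%~ %%~ %%~ ~ ~ %%~ — and concatenate.

%%~%%~~~%%~%%~%%~~~%%~~~%%~~~%%~%%~%%~~~%%~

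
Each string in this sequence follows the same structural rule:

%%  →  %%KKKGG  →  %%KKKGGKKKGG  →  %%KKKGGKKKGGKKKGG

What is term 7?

%%KKKGGKKKGGKKKGGKKKGGKKKGGKKKGG

Every step adds KKKGG to the end: s(k+1) = s(k)·KKKGG.
From %%KKKGGKKKGGKKKGG, 3 further steps: %%KKKGGKKKGGKKKGG → %%KKKGGKKKGGKKKGGKKKGG → %%KKKGGKKKGGKKKGGKKKGGKKKGG → (answer).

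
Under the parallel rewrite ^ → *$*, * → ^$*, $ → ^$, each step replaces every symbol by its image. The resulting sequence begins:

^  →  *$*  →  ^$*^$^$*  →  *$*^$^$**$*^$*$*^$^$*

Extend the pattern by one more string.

Rewriting the 21 symbols of *$*^$^$**$*^$*$*^$^$* one by one yields ^$* ^$ ^$* *$* ^$ *$* ^$ ^$* ^$* ^$ ^$* *$* ^$ ^$* ^$ ^$* *$* ^$ *$* ^$ ^$*; concatenated:

^$*^$^$**$*^$*$*^$^$*^$*^$^$**$*^$^$*^$^$**$*^$*$*^$^$*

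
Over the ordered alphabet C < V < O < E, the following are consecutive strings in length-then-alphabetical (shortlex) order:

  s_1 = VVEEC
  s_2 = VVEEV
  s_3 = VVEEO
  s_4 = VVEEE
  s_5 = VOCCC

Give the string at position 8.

Continuing the enumeration 3 steps past VOCCC: VOCCC → VOCCV → VOCCO → (answer).

VOCCE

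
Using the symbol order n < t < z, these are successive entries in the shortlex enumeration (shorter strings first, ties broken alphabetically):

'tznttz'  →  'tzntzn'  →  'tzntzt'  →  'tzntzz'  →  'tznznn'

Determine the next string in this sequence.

The successor of tznznn increments the rightmost position that isn't already z and resets every position after it to n.

tznznt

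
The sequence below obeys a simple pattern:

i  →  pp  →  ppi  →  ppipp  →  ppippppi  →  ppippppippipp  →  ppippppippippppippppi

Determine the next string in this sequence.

ppippppippippppippppippippppippipp

This is a Fibonacci-style word recurrence s(k) = s(k−1)·s(k−2): e.g. pp·i = ppi.
The next term joins ppippppippippppippppi and ppippppippipp.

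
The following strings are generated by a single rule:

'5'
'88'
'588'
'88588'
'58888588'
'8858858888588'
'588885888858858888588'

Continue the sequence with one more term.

8858858888588588885888858858888588

From term 3 onward, concatenate the second-to-last term with the last: 5·88 = 588, 88·588 = 88588, …
Continuing: 8858858888588 · 588885888858858888588 gives term 8.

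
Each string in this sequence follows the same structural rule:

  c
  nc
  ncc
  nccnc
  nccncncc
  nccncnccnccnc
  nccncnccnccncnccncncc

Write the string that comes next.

This is a Fibonacci-style word recurrence s(k) = s(k−1)·s(k−2): e.g. nc·c = ncc.
So term 8 is nccncnccnccncnccncncc·nccncnccnccnc.

nccncnccnccncnccncnccnccncnccnccnc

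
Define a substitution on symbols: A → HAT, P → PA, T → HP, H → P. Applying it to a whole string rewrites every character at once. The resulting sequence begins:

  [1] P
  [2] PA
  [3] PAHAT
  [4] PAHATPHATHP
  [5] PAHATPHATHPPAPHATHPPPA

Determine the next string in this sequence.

PAHATPHATHPPAPHATHPPPAPAHATPAPHATHPPPAPAPAHAT

φ(PAHATPHATHPPAPHATHPPPA) expands symbol-by-symbol to PA HAT P HAT HP PA P HAT HP P PA PA HAT PA P HAT HP P PA PA PA HAT; joining the 22 pieces gives the next term.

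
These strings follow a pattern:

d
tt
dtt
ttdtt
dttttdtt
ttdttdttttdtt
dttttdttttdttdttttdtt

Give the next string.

This is a Fibonacci-style word recurrence s(k) = s(k−2)·s(k−1): e.g. d·tt = dtt.
The next term joins ttdttdttttdtt and dttttdttttdttdttttdtt.

ttdttdttttdttdttttdttttdttdttttdtt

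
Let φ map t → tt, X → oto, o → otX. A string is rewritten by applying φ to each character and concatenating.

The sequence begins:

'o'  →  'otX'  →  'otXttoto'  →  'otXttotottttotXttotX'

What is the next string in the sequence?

φ(otXttotottttotXttotX) expands symbol-by-symbol to otX tt oto tt tt otX tt otX tt tt tt tt otX tt oto tt tt otX tt oto; joining the 20 pieces gives the next term.

otXttotottttotXttotXttttttttotXttotottttotXttoto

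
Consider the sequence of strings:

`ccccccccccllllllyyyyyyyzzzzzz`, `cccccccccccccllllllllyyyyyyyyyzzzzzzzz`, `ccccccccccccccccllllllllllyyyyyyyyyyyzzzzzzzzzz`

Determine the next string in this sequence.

cccccccccccccccccccllllllllllllyyyyyyyyyyyyyzzzzzzzzzzzz

Reading off run lengths: c runs 10, 13, 16; l runs 6, 8, 10; y runs 7, 9, 11; z runs 6, 8, 10 — each is linear in n, where the shown terms are n = 3, 4, 5.
For the next term, n = 6, so the run lengths are 19, 12, 13, 12.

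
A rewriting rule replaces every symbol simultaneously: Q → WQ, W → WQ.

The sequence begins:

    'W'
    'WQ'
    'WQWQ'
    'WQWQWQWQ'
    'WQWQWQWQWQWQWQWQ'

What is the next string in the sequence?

Applying the rule to each of the 16 symbols of WQWQWQWQWQWQWQWQ gives the pieces WQ WQ WQ WQ WQ WQ WQ WQ WQ WQ WQ WQ WQ WQ WQ WQ, which concatenate to the answer.

WQWQWQWQWQWQWQWQWQWQWQWQWQWQWQWQ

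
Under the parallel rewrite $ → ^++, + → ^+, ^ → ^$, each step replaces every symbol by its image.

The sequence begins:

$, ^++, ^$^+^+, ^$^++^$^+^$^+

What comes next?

^$^++^$^+^+^$^++^$^+^$^++^$^+

Replace each of the 13 characters of ^$^++^$^+^$^+ in place — ^$ ^++ ^$ ^+ ^+ ^$ ^++ ^$ ^+ ^$ ^++ ^$ ^+ — and concatenate.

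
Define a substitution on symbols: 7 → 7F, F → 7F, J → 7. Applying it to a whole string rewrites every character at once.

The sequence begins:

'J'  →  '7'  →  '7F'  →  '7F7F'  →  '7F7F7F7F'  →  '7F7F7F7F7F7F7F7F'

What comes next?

Rewriting the 16 symbols of 7F7F7F7F7F7F7F7F one by one yields 7F 7F 7F 7F 7F 7F 7F 7F 7F 7F 7F 7F 7F 7F 7F 7F; concatenated:

7F7F7F7F7F7F7F7F7F7F7F7F7F7F7F7F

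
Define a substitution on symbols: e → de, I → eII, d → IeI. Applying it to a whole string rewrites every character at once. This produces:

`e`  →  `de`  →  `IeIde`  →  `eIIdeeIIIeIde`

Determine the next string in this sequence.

deeIIeIIIeIdedeeIIeIIeIIdeeIIIeIde

Applying the rule to each of the 13 symbols of eIIdeeIIIeIde gives the pieces de eII eII IeI de de eII eII eII de eII IeI de, which concatenate to the answer.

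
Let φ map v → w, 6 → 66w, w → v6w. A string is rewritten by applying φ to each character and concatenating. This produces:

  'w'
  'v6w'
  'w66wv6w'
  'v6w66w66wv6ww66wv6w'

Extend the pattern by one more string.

Applying the rule to each of the 19 symbols of v6w66w66wv6ww66wv6w gives the pieces w 66w v6w 66w 66w v6w 66w 66w v6w w 66w v6w v6w 66w 66w v6w w 66w v6w, which concatenate to the answer.

w66wv6w66w66wv6w66w66wv6ww66wv6wv6w66w66wv6ww66wv6w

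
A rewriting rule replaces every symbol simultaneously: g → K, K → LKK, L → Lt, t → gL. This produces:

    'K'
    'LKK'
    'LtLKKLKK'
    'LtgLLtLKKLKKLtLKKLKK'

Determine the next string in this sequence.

Replace each of the 20 characters of LtgLLtLKKLKKLtLKKLKK in place — Lt gL K Lt Lt gL Lt LKK LKK Lt LKK LKK Lt gL Lt LKK LKK Lt LKK LKK — and concatenate.

LtgLKLtLtgLLtLKKLKKLtLKKLKKLtgLLtLKKLKKLtLKKLKK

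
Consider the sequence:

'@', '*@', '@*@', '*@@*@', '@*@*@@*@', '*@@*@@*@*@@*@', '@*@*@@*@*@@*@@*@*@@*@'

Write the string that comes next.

*@@*@@*@*@@*@@*@*@@*@*@@*@@*@*@@*@

This is a Fibonacci-style word recurrence s(k) = s(k−2)·s(k−1): e.g. @·*@ = @*@.
So term 8 is *@@*@@*@*@@*@·@*@*@@*@*@@*@@*@*@@*@.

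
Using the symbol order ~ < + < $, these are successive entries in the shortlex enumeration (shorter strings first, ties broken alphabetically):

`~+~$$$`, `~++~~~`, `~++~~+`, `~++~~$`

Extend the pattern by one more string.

~++~+~

Treat ~++~~$ as a base-3 numeral over the given alphabet and add one, carrying through any trailing $'s.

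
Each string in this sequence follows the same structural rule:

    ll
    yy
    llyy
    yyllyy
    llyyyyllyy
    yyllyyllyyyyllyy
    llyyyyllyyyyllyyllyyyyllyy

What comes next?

yyllyyllyyyyllyyllyyyyllyyyyllyyllyyyyllyy

From term 3 onward, concatenate the second-to-last term with the last: ll·yy = llyy, yy·llyy = yyllyy, …
Continuing: yyllyyllyyyyllyy · llyyyyllyyyyllyyllyyyyllyy gives term 8.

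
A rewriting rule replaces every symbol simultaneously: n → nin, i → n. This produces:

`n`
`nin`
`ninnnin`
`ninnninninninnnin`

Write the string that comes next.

Replace each of the 17 characters of ninnninninninnnin in place — nin n nin nin nin n nin nin n nin nin n nin nin nin n nin — and concatenate.

ninnninninninnninninnninninnninninninnnin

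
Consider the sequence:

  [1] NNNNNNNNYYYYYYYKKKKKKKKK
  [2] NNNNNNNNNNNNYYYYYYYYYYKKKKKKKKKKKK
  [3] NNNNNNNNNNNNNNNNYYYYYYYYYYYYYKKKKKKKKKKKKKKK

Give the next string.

NNNNNNNNNNNNNNNNNNNNYYYYYYYYYYYYYYYYKKKKKKKKKKKKKKKKKK

Term n consists of 4n N's, followed by 3n+1 Y's, followed by 3n+3 K's, where the shown terms are n = 2, 3, 4.
At n = 5 the blocks have lengths 20, 16, 18.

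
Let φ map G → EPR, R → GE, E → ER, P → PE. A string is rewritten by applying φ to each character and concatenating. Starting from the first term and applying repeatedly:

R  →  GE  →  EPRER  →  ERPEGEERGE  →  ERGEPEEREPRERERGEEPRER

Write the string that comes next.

ERGEEPRERPEERERGEERPEGEERGEERGEEPRERERPEGEERGE

Applying the rule to each of the 22 symbols of ERGEPEEREPRERERGEEPRER gives the pieces ER GE EPR ER PE ER ER GE ER PE GE ER GE ER GE EPR ER ER PE GE ER GE, which concatenate to the answer.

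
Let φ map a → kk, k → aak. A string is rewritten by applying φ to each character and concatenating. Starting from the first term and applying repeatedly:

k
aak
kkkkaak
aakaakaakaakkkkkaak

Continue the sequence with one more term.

Replace each of the 19 characters of aakaakaakaakkkkkaak in place — kk kk aak kk kk aak kk kk aak kk kk aak aak aak aak aak kk kk aak — and concatenate.

kkkkaakkkkkaakkkkkaakkkkkaakaakaakaakaakkkkkaak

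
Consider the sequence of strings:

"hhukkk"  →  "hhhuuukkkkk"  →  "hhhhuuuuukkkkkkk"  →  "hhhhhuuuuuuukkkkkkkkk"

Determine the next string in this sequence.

hhhhhhuuuuuuuuukkkkkkkkkkk

Reading off run lengths: h runs 2, 3, 4, 5; u runs 1, 3, 5, 7; k runs 3, 5, 7, 9 — each is linear in n (n = 1, 2, …).
At n = 5 the blocks have lengths 6, 9, 11.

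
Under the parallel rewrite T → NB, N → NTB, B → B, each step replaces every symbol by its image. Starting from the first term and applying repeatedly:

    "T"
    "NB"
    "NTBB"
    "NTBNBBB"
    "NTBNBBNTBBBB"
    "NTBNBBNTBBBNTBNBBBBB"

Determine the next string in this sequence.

φ(NTBNBBNTBBBNTBNBBBBB) expands symbol-by-symbol to NTB NB B NTB B B NTB NB B B B NTB NB B NTB B B B B B; joining the 20 pieces gives the next term.

NTBNBBNTBBBNTBNBBBBNTBNBBNTBBBBBB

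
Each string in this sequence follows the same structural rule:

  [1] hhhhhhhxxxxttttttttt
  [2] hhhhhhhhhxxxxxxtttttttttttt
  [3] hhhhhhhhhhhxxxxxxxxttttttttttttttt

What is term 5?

The n-th term is 2n+1 h's then 2n-2 x's then 3n t's, where the shown terms are n = 3, 4, 5.
At n = 7 the blocks have lengths 15, 12, 21.

hhhhhhhhhhhhhhhxxxxxxxxxxxxttttttttttttttttttttt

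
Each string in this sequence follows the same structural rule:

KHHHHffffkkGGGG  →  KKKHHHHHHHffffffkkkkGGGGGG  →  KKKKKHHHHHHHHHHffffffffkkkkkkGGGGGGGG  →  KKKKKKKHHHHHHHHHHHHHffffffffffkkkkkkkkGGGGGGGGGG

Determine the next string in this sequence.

Reading off run lengths: K runs 1, 3, 5, 7; H runs 4, 7, 10, 13; f runs 4, 6, 8, 10; k runs 2, 4, 6, 8; G runs 4, 6, 8, 10 — each is linear in n (n = 1, 2, …).
Setting n = 5 gives 9, 16, 12, 10, 12 characters in each block.

KKKKKKKKKHHHHHHHHHHHHHHHHffffffffffffkkkkkkkkkkGGGGGGGGGGGG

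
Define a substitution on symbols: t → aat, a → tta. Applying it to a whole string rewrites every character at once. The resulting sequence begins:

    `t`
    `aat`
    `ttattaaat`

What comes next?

aataatttaaataatttattattaaat

Expanding ttattaaat: t→aat, t→aat, a→tta, t→aat, t→aat, a→tta, a→tta, a→tta, t→aat. Concatenated: aat aat tta aat aat tta tta tta aat.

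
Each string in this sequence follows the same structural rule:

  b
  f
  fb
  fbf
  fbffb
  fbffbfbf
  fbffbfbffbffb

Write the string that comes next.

fbffbfbffbffbfbffbfbf

From term 3 onward, concatenate the last term with the second-to-last: f·b = fb, fb·f = fbf, …
The next term joins fbffbfbffbffb and fbffbfbf.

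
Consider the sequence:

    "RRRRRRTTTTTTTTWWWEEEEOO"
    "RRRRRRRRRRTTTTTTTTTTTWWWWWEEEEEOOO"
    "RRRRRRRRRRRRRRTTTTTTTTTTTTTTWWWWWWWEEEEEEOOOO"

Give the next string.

The n-th term is 4n-2 R's then 3n+2 T's then 2n-1 W's then n+2 E's then n O's, where the shown terms are n = 2, 3, 4.
Setting n = 5 gives 18, 17, 9, 7, 5 characters in each block.

RRRRRRRRRRRRRRRRRRTTTTTTTTTTTTTTTTTWWWWWWWWWEEEEEEEOOOOO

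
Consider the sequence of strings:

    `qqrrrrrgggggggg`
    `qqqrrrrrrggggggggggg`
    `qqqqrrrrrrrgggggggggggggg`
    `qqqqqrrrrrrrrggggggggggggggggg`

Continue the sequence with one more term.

qqqqqqrrrrrrrrrgggggggggggggggggggg

The n-th term is n q's then n+3 r's then 3n+2 g's, where the shown terms are n = 2, 3, 4, 5.
For the next term, n = 6, so the run lengths are 6, 9, 20.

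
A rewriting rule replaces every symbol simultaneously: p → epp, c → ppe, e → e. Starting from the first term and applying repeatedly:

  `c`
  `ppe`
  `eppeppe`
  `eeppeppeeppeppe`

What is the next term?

eeeppeppeeppeppeeeppeppeeppeppe

Replace each of the 15 characters of eeppeppeeppeppe in place — e e epp epp e epp epp e e epp epp e epp epp e — and concatenate.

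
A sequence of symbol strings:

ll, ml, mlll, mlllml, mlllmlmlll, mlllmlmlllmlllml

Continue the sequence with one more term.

mlllmlmlllmlllmlmlllmlmlll

From term 3 onward, concatenate the last term with the second-to-last: ml·ll = mlll, mlll·ml = mlllml, …
The next term joins mlllmlmlllmlllml and mlllmlmlll.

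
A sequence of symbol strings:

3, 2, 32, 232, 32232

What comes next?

This is a Fibonacci-style word recurrence s(k) = s(k−2)·s(k−1): e.g. 3·2 = 32.
So term 6 is 232·32232.

23232232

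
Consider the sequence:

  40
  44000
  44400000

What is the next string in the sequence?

The n-th term is n 4's then 2n-1 0's (n = 1, 2, …).
At n = 4 the blocks have lengths 4, 7.

44440000000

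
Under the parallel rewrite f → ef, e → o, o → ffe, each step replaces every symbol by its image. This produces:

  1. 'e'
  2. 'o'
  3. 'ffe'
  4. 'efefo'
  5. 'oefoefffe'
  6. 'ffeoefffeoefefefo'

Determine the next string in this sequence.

Rewriting the 17 symbols of ffeoefffeoefefefo one by one yields ef ef o ffe o ef ef ef o ffe o ef o ef o ef ffe; concatenated:

efefoffeoefefefoffeoefoefoefffe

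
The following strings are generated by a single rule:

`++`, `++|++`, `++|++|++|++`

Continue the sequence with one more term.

++|++|++|++|++|++|++|++

Each string is two copies of the previous one joined by '|'.
So the next term is two copies of ++|++|++|++ with '|' between the halves.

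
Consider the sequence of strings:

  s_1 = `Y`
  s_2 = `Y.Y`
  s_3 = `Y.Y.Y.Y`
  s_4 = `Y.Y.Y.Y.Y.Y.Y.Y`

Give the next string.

Each string is two copies of the previous one joined by '.'.
Doubling Y.Y.Y.Y.Y.Y.Y.Y with '.' between the halves:

Y.Y.Y.Y.Y.Y.Y.Y.Y.Y.Y.Y.Y.Y.Y.Y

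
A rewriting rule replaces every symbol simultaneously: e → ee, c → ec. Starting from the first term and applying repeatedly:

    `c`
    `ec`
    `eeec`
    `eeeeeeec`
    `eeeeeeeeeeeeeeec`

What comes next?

Applying the rule to each of the 16 symbols of eeeeeeeeeeeeeeec gives the pieces ee ee ee ee ee ee ee ee ee ee ee ee ee ee ee ec, which concatenate to the answer.

eeeeeeeeeeeeeeeeeeeeeeeeeeeeeeec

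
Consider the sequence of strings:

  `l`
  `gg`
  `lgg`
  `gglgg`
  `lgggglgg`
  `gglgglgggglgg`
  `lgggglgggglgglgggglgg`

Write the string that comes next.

From term 3 onward, concatenate the second-to-last term with the last: l·gg = lgg, gg·lgg = gglgg, …
So term 8 is gglgglgggglgg·lgggglgggglgglgggglgg.

gglgglgggglgglgggglgggglgglgggglgg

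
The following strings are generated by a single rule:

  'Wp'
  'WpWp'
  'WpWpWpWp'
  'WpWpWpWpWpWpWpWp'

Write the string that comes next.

Each string is two copies of the previous one concatenated.
So the next term is two copies of WpWpWpWpWpWpWpWp.

WpWpWpWpWpWpWpWpWpWpWpWpWpWpWpWp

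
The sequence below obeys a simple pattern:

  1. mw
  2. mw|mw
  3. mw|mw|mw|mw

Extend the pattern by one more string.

mw|mw|mw|mw|mw|mw|mw|mw

s(k+1) = s(k)·|·s(k) — each term doubles the last with '|' between the halves.
One more doubling of mw|mw|mw|mw gives the answer.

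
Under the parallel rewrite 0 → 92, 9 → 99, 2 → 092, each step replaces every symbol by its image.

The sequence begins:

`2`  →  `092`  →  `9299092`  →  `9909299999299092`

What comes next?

Rewriting the 16 symbols of 9909299999299092 one by one yields 99 99 92 99 092 99 99 99 99 99 092 99 99 92 99 092; concatenated:

99999299092999999999909299999299092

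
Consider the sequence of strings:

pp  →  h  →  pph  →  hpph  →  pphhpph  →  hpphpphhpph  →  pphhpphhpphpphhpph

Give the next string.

hpphpphhpphpphhpphhpphpphhpph

This is a Fibonacci-style word recurrence s(k) = s(k−2)·s(k−1): e.g. pp·h = pph.
The next term joins hpphpphhpph and pphhpphhpphpphhpph.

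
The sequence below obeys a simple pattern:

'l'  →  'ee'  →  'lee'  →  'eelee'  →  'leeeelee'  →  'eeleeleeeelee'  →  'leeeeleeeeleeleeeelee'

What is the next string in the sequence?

This is a Fibonacci-style word recurrence s(k) = s(k−2)·s(k−1): e.g. l·ee = lee.
So term 8 is eeleeleeeelee·leeeeleeeeleeleeeelee.

eeleeleeeeleeleeeeleeeeleeleeeelee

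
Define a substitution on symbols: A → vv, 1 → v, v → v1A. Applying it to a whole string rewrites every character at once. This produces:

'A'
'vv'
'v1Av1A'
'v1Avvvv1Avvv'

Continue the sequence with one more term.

v1Avvvv1Av1Av1Av1Avvvv1Av1Av1A

Expanding v1Avvvv1Avvv: v→v1A, 1→v, A→vv, v→v1A, v→v1A, v→v1A, v→v1A, 1→v, A→vv, v→v1A, v→v1A, v→v1A. Concatenated: v1A v vv v1A v1A v1A v1A v vv v1A v1A v1A.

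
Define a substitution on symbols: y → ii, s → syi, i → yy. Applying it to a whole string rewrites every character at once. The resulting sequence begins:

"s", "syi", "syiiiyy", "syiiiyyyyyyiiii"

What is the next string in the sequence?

Applying the rule to each of the 15 symbols of syiiiyyyyyyiiii gives the pieces syi ii yy yy yy ii ii ii ii ii ii yy yy yy yy, which concatenate to the answer.

syiiiyyyyyyiiiiiiiiiiiiyyyyyyyy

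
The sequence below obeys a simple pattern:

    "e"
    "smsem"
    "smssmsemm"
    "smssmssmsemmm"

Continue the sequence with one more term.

s(k+1) = sms·s(k)·m, so each term gains sms as a prefix and m as a suffix.
One more step from smssmssmsemmm gives the answer.

smssmssmssmsemmmm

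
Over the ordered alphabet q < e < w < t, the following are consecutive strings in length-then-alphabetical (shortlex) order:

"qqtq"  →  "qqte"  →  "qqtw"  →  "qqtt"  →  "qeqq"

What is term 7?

Stepping forward 2 times from qeqq: qeqq → qeqe, then the target.

qeqw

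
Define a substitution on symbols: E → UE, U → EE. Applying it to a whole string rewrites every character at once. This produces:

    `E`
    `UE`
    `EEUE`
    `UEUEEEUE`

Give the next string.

EEUEEEUEUEUEEEUE

Expanding UEUEEEUE: U→EE, E→UE, U→EE, E→UE, E→UE, E→UE, U→EE, E→UE. Concatenated: EE UE EE UE UE UE EE UE.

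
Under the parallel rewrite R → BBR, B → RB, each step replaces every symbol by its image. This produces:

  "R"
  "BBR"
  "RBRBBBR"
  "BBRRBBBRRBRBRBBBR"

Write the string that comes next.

Rewriting the 17 symbols of BBRRBBBRRBRBRBBBR one by one yields RB RB BBR BBR RB RB RB BBR BBR RB BBR RB BBR RB RB RB BBR; concatenated:

RBRBBBRBBRRBRBRBBBRBBRRBBBRRBBBRRBRBRBBBR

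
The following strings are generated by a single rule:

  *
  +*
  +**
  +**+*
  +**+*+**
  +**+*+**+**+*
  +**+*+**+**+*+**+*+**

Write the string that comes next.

+**+*+**+**+*+**+*+**+**+*+**+**+*

This is a Fibonacci-style word recurrence s(k) = s(k−1)·s(k−2): e.g. +*·* = +**.
So term 8 is +**+*+**+**+*+**+*+**·+**+*+**+**+*.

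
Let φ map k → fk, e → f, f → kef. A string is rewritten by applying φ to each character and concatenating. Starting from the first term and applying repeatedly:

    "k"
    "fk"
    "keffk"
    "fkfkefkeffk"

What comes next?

keffkkeffkfkeffkfkefkeffk

Apply φ to fkfkefkeffk symbol by symbol: f→kef, k→fk, f→kef, k→fk, e→f, f→kef, k→fk, e→f, f→kef, f→kef, k→fk; joined: kef fk kef fk f kef fk f kef kef fk.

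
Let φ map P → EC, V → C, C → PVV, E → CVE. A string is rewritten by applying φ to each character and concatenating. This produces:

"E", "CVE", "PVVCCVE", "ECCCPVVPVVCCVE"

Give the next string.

CVEPVVPVVPVVECCCECCCPVVPVVCCVE

Applying the rule to each of the 14 symbols of ECCCPVVPVVCCVE gives the pieces CVE PVV PVV PVV EC C C EC C C PVV PVV C CVE, which concatenate to the answer.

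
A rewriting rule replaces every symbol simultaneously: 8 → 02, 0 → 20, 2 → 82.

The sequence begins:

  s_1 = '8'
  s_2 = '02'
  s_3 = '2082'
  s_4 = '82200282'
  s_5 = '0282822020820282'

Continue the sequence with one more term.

Rewriting the 16 symbols of 0282822020820282 one by one yields 20 82 02 82 02 82 82 20 82 20 02 82 20 82 02 82; concatenated:

20820282028282208220028220820282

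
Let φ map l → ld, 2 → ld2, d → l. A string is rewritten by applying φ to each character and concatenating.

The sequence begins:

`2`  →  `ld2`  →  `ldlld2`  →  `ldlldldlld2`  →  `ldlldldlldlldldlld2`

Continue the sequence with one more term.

Rewriting the 19 symbols of ldlldldlldlldldlld2 one by one yields ld l ld ld l ld l ld ld l ld ld l ld l ld ld l ld2; concatenated:

ldlldldlldlldldlldldlldlldldlld2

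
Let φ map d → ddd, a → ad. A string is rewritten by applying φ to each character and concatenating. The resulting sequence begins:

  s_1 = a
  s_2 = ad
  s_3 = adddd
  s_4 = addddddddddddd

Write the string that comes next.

adddddddddddddddddddddddddddddddddddddddd

Applying the rule to each of the 14 symbols of addddddddddddd gives the pieces ad ddd ddd ddd ddd ddd ddd ddd ddd ddd ddd ddd ddd ddd, which concatenate to the answer.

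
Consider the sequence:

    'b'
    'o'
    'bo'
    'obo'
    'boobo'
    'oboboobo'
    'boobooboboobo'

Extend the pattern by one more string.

Each term (from the third on) is the two preceding terms concatenated in order: term 3 = b·o = bo.
Continuing: oboboobo · boobooboboobo gives term 8.

obobooboboobooboboobo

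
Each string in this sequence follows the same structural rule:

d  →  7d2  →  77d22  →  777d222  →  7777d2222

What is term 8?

7777777d2222222

Every step adds 7 to the front and 2 to the end of the previous string.
From 7777d2222, 3 further steps: 7777d2222 → 77777d22222 → 777777d222222 → (answer).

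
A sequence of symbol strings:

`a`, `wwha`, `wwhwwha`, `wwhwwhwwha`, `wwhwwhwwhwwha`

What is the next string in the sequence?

wwhwwhwwhwwhwwha

Each term is the previous one with wwh prepended.
So the next term is wwh·wwhwwhwwhwwha.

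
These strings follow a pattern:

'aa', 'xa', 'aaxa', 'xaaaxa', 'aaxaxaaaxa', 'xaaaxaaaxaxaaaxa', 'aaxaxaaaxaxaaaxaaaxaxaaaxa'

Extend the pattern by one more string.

This is a Fibonacci-style word recurrence s(k) = s(k−2)·s(k−1): e.g. aa·xa = aaxa.
Continuing: xaaaxaaaxaxaaaxa · aaxaxaaaxaxaaaxaaaxaxaaaxa gives term 8.

xaaaxaaaxaxaaaxaaaxaxaaaxaxaaaxaaaxaxaaaxa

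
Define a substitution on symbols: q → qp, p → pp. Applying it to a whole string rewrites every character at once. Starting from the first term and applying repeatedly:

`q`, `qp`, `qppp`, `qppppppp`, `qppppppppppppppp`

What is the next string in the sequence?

Rewriting the 16 symbols of qppppppppppppppp one by one yields qp pp pp pp pp pp pp pp pp pp pp pp pp pp pp pp; concatenated:

qppppppppppppppppppppppppppppppp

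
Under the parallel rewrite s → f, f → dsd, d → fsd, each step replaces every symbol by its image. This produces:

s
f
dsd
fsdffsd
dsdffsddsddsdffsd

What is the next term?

Rewriting the 17 symbols of dsdffsddsddsdffsd one by one yields fsd f fsd dsd dsd f fsd fsd f fsd fsd f fsd dsd dsd f fsd; concatenated:

fsdffsddsddsdffsdfsdffsdfsdffsddsddsdffsd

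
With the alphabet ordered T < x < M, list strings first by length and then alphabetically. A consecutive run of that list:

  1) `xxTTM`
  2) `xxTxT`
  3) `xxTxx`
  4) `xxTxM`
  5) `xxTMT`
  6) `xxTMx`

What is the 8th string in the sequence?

Stepping forward 2 times from xxTMx: xxTMx → xxTMM, then the target.

xxxTT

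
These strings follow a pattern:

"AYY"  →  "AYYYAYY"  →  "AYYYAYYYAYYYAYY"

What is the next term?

s(k+1) = s(k)·Y·s(k) — each term doubles the last with 'Y' between the halves.
Doubling AYYYAYYYAYYYAYY with 'Y' between the halves:

AYYYAYYYAYYYAYYYAYYYAYYYAYYYAYY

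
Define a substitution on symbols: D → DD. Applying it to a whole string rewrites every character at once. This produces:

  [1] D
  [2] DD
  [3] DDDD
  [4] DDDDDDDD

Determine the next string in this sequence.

Expanding DDDDDDDD: D→DD, D→DD, D→DD, D→DD, D→DD, D→DD, D→DD, D→DD. Concatenated: DD DD DD DD DD DD DD DD.

DDDDDDDDDDDDDDDD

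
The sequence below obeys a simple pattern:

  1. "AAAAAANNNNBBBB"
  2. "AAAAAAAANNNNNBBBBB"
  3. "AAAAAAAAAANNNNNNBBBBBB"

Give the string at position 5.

AAAAAAAAAAAAAANNNNNNNNBBBBBBBB

Term n consists of 2n A's, followed by n+1 N's, followed by n+1 B's, where the shown terms are n = 3, 4, 5.
At n = 7 the blocks have lengths 14, 8, 8.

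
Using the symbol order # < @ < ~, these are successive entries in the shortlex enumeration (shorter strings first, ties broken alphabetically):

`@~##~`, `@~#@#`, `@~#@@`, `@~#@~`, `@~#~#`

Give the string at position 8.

Stepping forward 3 times from @~#~#: @~#~# → @~#~@ → @~#~~, then the target.

@~@##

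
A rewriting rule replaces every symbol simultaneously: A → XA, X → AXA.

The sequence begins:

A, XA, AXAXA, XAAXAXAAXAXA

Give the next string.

Expanding XAAXAXAAXAXA: X→AXA, A→XA, A→XA, X→AXA, A→XA, X→AXA, A→XA, A→XA, X→AXA, A→XA, X→AXA, A→XA. Concatenated: AXA XA XA AXA XA AXA XA XA AXA XA AXA XA.

AXAXAXAAXAXAAXAXAXAAXAXAAXAXA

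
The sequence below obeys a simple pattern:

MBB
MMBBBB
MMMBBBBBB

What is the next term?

The n-th term is n M's then 2n B's (n = 1, 2, …).
For the next term, n = 4, so the run lengths are 4, 8.

MMMMBBBBBBBB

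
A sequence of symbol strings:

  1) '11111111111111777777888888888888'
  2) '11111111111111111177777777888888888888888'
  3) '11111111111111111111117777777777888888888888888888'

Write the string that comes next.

11111111111111111111111111777777777777888888888888888888888

Term n consists of 4n+2 1's, followed by 2n 7's, followed by 3n+3 8's, where the shown terms are n = 3, 4, 5.
For the next term, n = 6, so the run lengths are 26, 12, 21.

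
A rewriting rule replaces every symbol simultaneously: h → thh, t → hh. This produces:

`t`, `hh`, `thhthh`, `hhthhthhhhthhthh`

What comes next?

thhthhhhthhthhhhthhthhthhthhhhthhthhhhthhthh

Applying the rule to each of the 16 symbols of hhthhthhhhthhthh gives the pieces thh thh hh thh thh hh thh thh thh thh hh thh thh hh thh thh, which concatenate to the answer.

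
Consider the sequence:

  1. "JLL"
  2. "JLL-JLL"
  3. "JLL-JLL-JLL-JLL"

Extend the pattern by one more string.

s(k+1) = s(k)·-·s(k) — each term doubles the last with '-' between the halves.
Doubling JLL-JLL-JLL-JLL with '-' between the halves:

JLL-JLL-JLL-JLL-JLL-JLL-JLL-JLL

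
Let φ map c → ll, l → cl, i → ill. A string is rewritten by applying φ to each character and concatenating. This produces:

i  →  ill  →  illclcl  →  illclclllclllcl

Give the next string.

Rewriting the 15 symbols of illclclllclllcl one by one yields ill cl cl ll cl ll cl cl cl ll cl cl cl ll cl; concatenated:

illclclllclllclclclllclclclllcl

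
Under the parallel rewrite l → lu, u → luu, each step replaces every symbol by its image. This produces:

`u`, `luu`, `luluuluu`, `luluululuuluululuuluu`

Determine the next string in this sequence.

luluululuuluululuululuuluululuuluululuululuuluululuuluu

Applying the rule to each of the 21 symbols of luluululuuluululuuluu gives the pieces lu luu lu luu luu lu luu lu luu luu lu luu luu lu luu lu luu luu lu luu luu, which concatenate to the answer.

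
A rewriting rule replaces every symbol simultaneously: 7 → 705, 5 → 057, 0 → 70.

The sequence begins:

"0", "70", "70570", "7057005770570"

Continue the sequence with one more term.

7057005770570700577057057005770570

φ(7057005770570) expands symbol-by-symbol to 705 70 057 705 70 70 057 705 705 70 057 705 70; joining the 13 pieces gives the next term.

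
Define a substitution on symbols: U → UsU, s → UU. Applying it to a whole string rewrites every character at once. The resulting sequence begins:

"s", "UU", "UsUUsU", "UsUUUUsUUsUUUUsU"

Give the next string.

UsUUUUsUUsUUsUUsUUUUsUUsUUUUsUUsUUsUUsUUUUsU

Applying the rule to each of the 16 symbols of UsUUUUsUUsUUUUsU gives the pieces UsU UU UsU UsU UsU UsU UU UsU UsU UU UsU UsU UsU UsU UU UsU, which concatenate to the answer.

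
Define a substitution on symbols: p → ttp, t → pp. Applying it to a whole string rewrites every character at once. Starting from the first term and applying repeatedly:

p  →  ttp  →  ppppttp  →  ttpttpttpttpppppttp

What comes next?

Rewriting the 19 symbols of ttpttpttpttpppppttp one by one yields pp pp ttp pp pp ttp pp pp ttp pp pp ttp ttp ttp ttp ttp pp pp ttp; concatenated:

ppppttpppppttpppppttpppppttpttpttpttpttpppppttp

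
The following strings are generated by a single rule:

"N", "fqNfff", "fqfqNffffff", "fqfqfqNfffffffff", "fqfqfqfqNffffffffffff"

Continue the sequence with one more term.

fqfqfqfqfqNfffffffffffffff

Each term wraps the previous one in fq on the left and fff on the right.
So the next term is fq·fqfqfqfqNffffffffffff·fff.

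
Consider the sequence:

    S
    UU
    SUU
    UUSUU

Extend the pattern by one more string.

SUUUUSUU

This is a Fibonacci-style word recurrence s(k) = s(k−2)·s(k−1): e.g. S·UU = SUU.
The next term joins SUU and UUSUU.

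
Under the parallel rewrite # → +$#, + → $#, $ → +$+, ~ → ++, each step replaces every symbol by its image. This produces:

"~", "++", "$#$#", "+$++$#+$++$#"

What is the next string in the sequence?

$#+$+$#$#+$++$#$#+$+$#$#+$++$#

Apply φ to +$++$#+$++$# symbol by symbol: +→$#, $→+$+, +→$#, +→$#, $→+$+, #→+$#, +→$#, $→+$+, +→$#, +→$#, $→+$+, #→+$#; joined: $# +$+ $# $# +$+ +$# $# +$+ $# $# +$+ +$#.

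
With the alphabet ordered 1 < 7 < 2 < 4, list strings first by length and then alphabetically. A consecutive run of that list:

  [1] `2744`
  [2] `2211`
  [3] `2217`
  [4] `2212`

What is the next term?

2214

The successor of 2212 increments the rightmost position that isn't already 4 and resets every position after it to 1.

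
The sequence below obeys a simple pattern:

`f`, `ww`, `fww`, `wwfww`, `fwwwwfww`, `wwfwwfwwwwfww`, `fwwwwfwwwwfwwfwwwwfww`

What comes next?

wwfwwfwwwwfwwfwwwwfwwwwfwwfwwwwfww

From term 3 onward, concatenate the second-to-last term with the last: f·ww = fww, ww·fww = wwfww, …
The next term joins wwfwwfwwwwfww and fwwwwfwwwwfwwfwwwwfww.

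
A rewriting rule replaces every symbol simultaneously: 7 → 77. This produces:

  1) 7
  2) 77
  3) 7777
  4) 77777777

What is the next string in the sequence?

Expanding 77777777: 7→77, 7→77, 7→77, 7→77, 7→77, 7→77, 7→77, 7→77. Concatenated: 77 77 77 77 77 77 77 77.

7777777777777777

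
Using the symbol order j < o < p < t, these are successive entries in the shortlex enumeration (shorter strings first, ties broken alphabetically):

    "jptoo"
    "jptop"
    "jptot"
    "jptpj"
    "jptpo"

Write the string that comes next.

The successor of jptpo increments the rightmost position that isn't already t and resets every position after it to j.

jptpp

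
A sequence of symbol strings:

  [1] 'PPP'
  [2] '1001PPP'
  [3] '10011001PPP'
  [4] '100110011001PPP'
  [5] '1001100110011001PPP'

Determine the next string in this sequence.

10011001100110011001PPP

The strings grow by a fixed prefix 1001 each time.
One more step from 1001100110011001PPP gives the answer.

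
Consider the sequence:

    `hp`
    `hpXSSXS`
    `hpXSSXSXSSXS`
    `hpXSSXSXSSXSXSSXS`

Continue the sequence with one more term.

The strings grow by a fixed suffix XSSXS each time.
So the next term is hpXSSXSXSSXSXSSXS·XSSXS.

hpXSSXSXSSXSXSSXSXSSXS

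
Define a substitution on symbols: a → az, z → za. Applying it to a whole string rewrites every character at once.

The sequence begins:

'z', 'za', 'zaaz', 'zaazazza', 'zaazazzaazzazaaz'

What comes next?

zaazazzaazzazaazazzazaazzaazazza

Applying the rule to each of the 16 symbols of zaazazzaazzazaaz gives the pieces za az az za az za za az az za za az za az az za, which concatenate to the answer.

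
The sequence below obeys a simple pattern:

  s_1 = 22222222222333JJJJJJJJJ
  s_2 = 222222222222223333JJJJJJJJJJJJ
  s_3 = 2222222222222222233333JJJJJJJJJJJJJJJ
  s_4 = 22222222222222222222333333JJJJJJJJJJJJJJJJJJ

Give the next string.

222222222222222222222223333333JJJJJJJJJJJJJJJJJJJJJ

Term n consists of 3n+2 2's, followed by n 3's, followed by 3n J's, where the shown terms are n = 3, 4, 5, 6.
Setting n = 7 gives 23, 7, 21 characters in each block.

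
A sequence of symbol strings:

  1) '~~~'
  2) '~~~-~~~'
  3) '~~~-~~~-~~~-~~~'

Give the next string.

~~~-~~~-~~~-~~~-~~~-~~~-~~~-~~~

Every step duplicates the string with '-' between the halves.
So the next term is two copies of ~~~-~~~-~~~-~~~ with '-' between the halves.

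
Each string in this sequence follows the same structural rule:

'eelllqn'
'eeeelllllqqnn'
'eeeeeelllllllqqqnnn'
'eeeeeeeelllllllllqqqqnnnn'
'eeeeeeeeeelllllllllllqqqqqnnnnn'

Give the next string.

eeeeeeeeeeeelllllllllllllqqqqqqnnnnnn

Reading off run lengths: e runs 2, 4, 6, 8, 10; l runs 3, 5, 7, 9, 11; q runs 1, 2, 3, 4, 5; n runs 1, 2, 3, 4, 5 — each is linear in n (n = 1, 2, …).
For the next term, n = 6, so the run lengths are 12, 13, 6, 6.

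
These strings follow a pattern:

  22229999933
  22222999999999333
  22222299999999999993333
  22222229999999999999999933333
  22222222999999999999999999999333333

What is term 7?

22222222229999999999999999999999999999933333333

The n-th term is n+3 2's then 4n+1 9's then n+1 3's (n = 1, 2, …).
Setting n = 7 gives 10, 29, 8 characters in each block.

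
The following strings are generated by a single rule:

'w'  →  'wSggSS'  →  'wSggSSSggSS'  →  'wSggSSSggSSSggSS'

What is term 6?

Each term is the previous one with SggSS appended.
From wSggSSSggSSSggSS, 2 further steps: wSggSSSggSSSggSS → wSggSSSggSSSggSSSggSS → (answer).

wSggSSSggSSSggSSSggSSSggSS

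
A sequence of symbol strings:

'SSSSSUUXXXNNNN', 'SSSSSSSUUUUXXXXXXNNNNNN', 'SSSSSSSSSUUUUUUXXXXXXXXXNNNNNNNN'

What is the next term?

SSSSSSSSSSSUUUUUUUUXXXXXXXXXXXXNNNNNNNNNN

The n-th term is 2n+3 S's then 2n U's then 3n X's then 2n+2 N's (n = 1, 2, …).
For the next term, n = 4, so the run lengths are 11, 8, 12, 10.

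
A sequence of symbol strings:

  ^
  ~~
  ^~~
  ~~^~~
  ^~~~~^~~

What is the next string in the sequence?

~~^~~^~~~~^~~

Each term (from the third on) is the two preceding terms concatenated in order: term 3 = ^·~~ = ^~~.
So term 6 is ~~^~~·^~~~~^~~.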